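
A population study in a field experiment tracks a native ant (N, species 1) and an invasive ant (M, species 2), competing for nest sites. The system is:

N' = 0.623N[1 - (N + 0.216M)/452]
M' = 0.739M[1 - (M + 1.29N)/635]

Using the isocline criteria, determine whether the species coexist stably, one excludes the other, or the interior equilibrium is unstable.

stable coexistence

Compare the nullcline intercepts: K1/α12 = 452/0.216 = 2090 > K2 = 635; K2/α21 = 635/1.29 = 492 > K1 = 452.
Since both inequalities hold, each species can invade when rare, so the interior equilibrium is stable.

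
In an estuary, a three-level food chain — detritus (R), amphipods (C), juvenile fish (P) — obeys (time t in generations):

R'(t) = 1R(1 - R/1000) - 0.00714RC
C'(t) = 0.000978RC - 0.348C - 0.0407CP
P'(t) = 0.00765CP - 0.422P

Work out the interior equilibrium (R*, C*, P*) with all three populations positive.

From dP/dt = 0: 0.00765C* = 0.422, so C* = 55.2.
From dR/dt = 0: 1(1 - R*/1000) = 0.00714·55.2, giving R* = 1000·(1 - 0.394) = 606.
From dC/dt = 0: 0.000978·606 - 0.348 = 0.0407P*, so P* = 0.245/0.0407 = 6.01.

R* ≈ 606, C* ≈ 55.2, P* ≈ 6.01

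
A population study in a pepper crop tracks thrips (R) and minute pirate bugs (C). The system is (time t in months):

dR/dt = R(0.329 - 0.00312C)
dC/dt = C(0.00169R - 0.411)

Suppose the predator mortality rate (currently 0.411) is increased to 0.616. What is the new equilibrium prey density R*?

R* ≈ 364

At the interior fixed point, setting dC/dt = 0 with C > 0 fixes R* = (predator death rate)/(RC coefficient) — independent of the other coefficients.
With the change, R* = 0.616/0.00169 = 364; it rises from 243.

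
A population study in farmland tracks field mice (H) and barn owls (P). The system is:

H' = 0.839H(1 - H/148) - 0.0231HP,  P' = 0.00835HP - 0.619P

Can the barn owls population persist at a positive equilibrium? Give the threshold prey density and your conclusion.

Threshold H = 74.1; K > 74.1, so yes, the predator persists.

The predator equation gives dP/dt > 0 only when H > 0.619/0.00835 = 74.1.
Without the predator, H → K = 148. Since 148 > 74.1, the predator can invade and persist.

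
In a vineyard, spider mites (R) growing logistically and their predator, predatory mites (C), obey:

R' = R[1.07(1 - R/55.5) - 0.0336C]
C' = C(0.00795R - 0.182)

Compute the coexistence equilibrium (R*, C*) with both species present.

R* ≈ 22.9, C* ≈ 18.7

From dC/dt = 0 with C > 0: 0.00795R* = 0.182, so R* = 22.9.
Substitute into dR/dt = 0: 1.07(1 - 22.9/55.5) = 0.0336C*.
The bracket is 0.588, giving C* = 0.629/0.0336 = 18.7.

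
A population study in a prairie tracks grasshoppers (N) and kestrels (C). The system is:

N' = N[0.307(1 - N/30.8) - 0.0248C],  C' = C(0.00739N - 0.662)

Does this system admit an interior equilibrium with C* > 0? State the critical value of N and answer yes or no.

The predator equation gives dC/dt > 0 only when N > 0.662/0.00739 = 89.6.
Without the predator, N → K = 30.8. Since 30.8 < 89.6, the predator cannot invade.

Threshold N = 89.6; K < 89.6, so no, the predator goes extinct.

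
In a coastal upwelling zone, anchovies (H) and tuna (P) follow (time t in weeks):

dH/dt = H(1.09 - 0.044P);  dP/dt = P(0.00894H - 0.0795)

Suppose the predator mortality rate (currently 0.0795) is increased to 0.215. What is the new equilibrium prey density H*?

H* ≈ 24

At the interior fixed point, setting dP/dt = 0 with P > 0 fixes H* = (predator death rate)/(HP coefficient) — independent of the other coefficients.
With the change, H* = 0.215/0.00894 = 24; it rises from 8.89.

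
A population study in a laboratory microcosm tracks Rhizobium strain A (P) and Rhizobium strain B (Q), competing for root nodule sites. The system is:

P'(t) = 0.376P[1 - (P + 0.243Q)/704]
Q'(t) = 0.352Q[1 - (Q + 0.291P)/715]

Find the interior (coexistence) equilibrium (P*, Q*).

P* ≈ 571, Q* ≈ 549

Setting both brackets to zero gives the nullclines P + 0.243Q = 704 and 0.291P + Q = 715.
Substituting Q = 715 - 0.291P into the first: P(1 - 0.243·0.291) = 704 - 0.243·715.
So P* = 530/0.929 = 571, and then Q* = 715 - 0.291·571 = 549.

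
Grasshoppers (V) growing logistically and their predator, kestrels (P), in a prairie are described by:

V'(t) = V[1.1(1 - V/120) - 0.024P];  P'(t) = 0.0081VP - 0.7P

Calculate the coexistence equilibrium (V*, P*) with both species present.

V* ≈ 86.4, P* ≈ 12.8

From dP/dt = 0 with P > 0: 0.0081V* = 0.7, so V* = 86.4.
Substitute into dV/dt = 0: 1.1(1 - 86.4/120) = 0.024P*.
The bracket is 0.28, giving P* = 0.308/0.024 = 12.8.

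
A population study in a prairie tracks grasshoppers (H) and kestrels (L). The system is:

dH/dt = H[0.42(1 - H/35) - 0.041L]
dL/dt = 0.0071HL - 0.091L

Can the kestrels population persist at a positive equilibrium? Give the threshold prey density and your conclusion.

The predator equation gives dL/dt > 0 only when H > 0.091/0.0071 = 12.8.
Without the predator, H → K = 35. Since 35 > 12.8, the predator can invade and persist.

Threshold H = 12.8; K > 12.8, so yes, the predator persists.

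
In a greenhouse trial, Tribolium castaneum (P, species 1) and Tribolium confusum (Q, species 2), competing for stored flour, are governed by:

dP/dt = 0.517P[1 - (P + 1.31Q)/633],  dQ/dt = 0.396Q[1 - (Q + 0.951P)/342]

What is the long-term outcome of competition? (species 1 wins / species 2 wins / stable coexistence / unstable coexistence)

species 1 excludes species 2

Compare the nullcline intercepts: K1/α12 = 633/1.31 = 483 > K2 = 342; K2/α21 = 342/0.951 = 360 < K1 = 633.
Since the inequalities point opposite ways, species 1 can invade but species 2 cannot.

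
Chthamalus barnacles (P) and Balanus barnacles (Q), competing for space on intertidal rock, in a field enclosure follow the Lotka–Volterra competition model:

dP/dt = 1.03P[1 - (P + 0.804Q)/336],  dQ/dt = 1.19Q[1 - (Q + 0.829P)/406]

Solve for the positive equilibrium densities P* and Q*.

P* ≈ 28.7, Q* ≈ 382

Setting both brackets to zero gives the nullclines P + 0.804Q = 336 and 0.829P + Q = 406.
Substituting Q = 406 - 0.829P into the first: P(1 - 0.804·0.829) = 336 - 0.804·406.
So P* = 9.58/0.333 = 28.7, and then Q* = 406 - 0.829·28.7 = 382.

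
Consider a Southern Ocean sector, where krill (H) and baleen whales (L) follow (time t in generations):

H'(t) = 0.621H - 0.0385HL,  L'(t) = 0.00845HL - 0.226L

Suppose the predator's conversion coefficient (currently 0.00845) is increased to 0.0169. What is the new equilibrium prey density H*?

H* ≈ 13.4

At the interior fixed point, setting dL/dt = 0 with L > 0 fixes H* = (predator death rate)/(HL coefficient) — independent of the other coefficients.
With the change, H* = 0.226/0.0169 = 13.4; it falls from 26.7.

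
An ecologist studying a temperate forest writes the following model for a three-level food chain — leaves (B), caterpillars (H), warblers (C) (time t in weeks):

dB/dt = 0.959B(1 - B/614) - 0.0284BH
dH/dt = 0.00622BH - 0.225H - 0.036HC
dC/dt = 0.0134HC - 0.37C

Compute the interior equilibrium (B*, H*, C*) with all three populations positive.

B* ≈ 112, H* ≈ 27.6, C* ≈ 13.1

From dC/dt = 0: 0.0134H* = 0.37, so H* = 27.6.
From dB/dt = 0: 0.959(1 - B*/614) = 0.0284·27.6, giving B* = 614·(1 - 0.818) = 112.
From dH/dt = 0: 0.00622·112 - 0.225 = 0.036C*, so C* = 0.471/0.036 = 13.1.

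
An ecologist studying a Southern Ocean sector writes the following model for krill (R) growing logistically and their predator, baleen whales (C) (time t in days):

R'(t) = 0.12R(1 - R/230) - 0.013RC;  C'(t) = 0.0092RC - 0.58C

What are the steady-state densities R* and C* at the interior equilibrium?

R* ≈ 63, C* ≈ 6.7

From dC/dt = 0 with C > 0: 0.0092R* = 0.58, so R* = 63.
Substitute into dR/dt = 0: 0.12(1 - 63/230) = 0.013C*.
The bracket is 0.726, giving C* = 0.0871/0.013 = 6.7.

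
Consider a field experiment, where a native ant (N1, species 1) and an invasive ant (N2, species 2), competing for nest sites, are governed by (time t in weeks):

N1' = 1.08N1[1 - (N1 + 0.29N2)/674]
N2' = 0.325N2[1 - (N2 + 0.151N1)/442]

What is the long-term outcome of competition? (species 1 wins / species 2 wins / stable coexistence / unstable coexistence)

Compare the nullcline intercepts: K1/α12 = 674/0.29 = 2320 > K2 = 442; K2/α21 = 442/0.151 = 2930 > K1 = 674.
Since both inequalities hold, each species can invade when rare, so the interior equilibrium is stable.

stable coexistence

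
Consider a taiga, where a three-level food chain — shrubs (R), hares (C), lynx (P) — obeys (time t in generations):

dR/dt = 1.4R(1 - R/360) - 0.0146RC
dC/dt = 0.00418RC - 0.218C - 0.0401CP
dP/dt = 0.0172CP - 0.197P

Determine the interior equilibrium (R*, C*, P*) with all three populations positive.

R* ≈ 317, C* ≈ 11.5, P* ≈ 27.6

From dP/dt = 0: 0.0172C* = 0.197, so C* = 11.5.
From dR/dt = 0: 1.4(1 - R*/360) = 0.0146·11.5, giving R* = 360·(1 - 0.119) = 317.
From dC/dt = 0: 0.00418·317 - 0.218 = 0.0401P*, so P* = 1.11/0.0401 = 27.6.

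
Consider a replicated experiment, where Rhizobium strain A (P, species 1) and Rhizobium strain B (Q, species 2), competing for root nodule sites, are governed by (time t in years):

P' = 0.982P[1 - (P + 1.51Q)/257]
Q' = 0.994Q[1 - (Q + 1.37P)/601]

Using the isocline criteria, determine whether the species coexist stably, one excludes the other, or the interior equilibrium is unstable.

Compare the nullcline intercepts: K1/α12 = 257/1.51 = 170 < K2 = 601; K2/α21 = 601/1.37 = 439 > K1 = 257.
Since the inequalities point opposite ways, species 2 can invade but species 1 cannot.

species 2 excludes species 1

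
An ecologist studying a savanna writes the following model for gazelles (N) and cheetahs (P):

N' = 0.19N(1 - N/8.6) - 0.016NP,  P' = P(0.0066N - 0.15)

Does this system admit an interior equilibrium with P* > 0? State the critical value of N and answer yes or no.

The predator equation gives dP/dt > 0 only when N > 0.15/0.0066 = 22.7.
Without the predator, N → K = 8.6. Since 8.6 < 22.7, the predator cannot invade.

Threshold N = 22.7; K < 22.7, so no, the predator goes extinct.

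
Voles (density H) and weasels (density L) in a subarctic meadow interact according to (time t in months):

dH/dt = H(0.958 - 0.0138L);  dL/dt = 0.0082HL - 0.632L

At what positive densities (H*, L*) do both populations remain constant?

Set dL/dt = 0 with L > 0: 0.0082H - 0.632 = 0, so H* = 0.632/0.0082 = 77.1.
Set dH/dt = 0 with H > 0: 0.958 - 0.0138L = 0, so L* = 0.958/0.0138 = 69.4.

H* ≈ 77.1, L* ≈ 69.4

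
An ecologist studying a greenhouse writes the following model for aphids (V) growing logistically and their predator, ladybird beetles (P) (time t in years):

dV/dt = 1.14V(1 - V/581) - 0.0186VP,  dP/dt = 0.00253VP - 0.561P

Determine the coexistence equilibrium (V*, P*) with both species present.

From dP/dt = 0 with P > 0: 0.00253V* = 0.561, so V* = 222.
Substitute into dV/dt = 0: 1.14(1 - 222/581) = 0.0186P*.
The bracket is 0.618, giving P* = 0.705/0.0186 = 37.9.

V* ≈ 222, P* ≈ 37.9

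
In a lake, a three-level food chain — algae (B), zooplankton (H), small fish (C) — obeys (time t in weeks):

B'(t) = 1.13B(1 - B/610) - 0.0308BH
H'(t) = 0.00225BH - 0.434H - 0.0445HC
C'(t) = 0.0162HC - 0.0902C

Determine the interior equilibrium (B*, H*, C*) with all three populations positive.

From dC/dt = 0: 0.0162H* = 0.0902, so H* = 5.57.
From dB/dt = 0: 1.13(1 - B*/610) = 0.0308·5.57, giving B* = 610·(1 - 0.152) = 517.
From dH/dt = 0: 0.00225·517 - 0.434 = 0.0445C*, so C* = 0.73/0.0445 = 16.4.

B* ≈ 517, H* ≈ 5.57, C* ≈ 16.4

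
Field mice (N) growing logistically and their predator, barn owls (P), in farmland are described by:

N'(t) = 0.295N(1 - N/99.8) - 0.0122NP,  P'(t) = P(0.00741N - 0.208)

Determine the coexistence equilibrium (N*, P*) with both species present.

From dP/dt = 0 with P > 0: 0.00741N* = 0.208, so N* = 28.1.
Substitute into dN/dt = 0: 0.295(1 - 28.1/99.8) = 0.0122P*.
The bracket is 0.719, giving P* = 0.212/0.0122 = 17.4.

N* ≈ 28.1, P* ≈ 17.4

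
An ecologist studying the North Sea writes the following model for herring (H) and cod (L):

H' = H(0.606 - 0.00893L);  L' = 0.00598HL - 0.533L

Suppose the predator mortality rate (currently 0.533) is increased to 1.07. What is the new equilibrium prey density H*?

At the interior fixed point, setting dL/dt = 0 with L > 0 fixes H* = (predator death rate)/(HL coefficient) — independent of the other coefficients.
With the change, H* = 1.07/0.00598 = 179; it rises from 89.1.

H* ≈ 179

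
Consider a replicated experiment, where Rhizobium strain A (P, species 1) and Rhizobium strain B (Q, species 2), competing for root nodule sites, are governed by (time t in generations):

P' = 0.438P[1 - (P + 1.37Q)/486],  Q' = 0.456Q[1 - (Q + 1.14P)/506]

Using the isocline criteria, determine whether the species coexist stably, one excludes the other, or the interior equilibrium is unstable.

unstable coexistence (outcome depends on initial conditions)

Compare the nullcline intercepts: K1/α12 = 486/1.37 = 355 < K2 = 506; K2/α21 = 506/1.14 = 444 < K1 = 486.
Since both are reversed, neither can invade when rare; the interior point is a saddle.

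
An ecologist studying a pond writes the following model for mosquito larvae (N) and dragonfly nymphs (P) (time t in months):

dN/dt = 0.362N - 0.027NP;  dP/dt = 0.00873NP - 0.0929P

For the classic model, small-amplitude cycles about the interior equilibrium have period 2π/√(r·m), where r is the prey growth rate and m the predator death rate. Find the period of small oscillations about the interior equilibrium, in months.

T ≈ 34.3 months

Here r = 0.362 and m = 0.0929, so r·m = 0.0336.
ω = √0.0336 = 0.183 per month, hence T = 2π/ω ≈ 34.3 months.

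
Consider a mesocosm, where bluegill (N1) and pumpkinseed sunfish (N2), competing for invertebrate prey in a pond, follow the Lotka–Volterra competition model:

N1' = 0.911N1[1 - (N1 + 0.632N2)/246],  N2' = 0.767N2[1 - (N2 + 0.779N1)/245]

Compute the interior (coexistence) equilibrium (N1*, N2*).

N1* ≈ 180, N2* ≈ 105

Setting both brackets to zero gives the nullclines N1 + 0.632N2 = 246 and 0.779N1 + N2 = 245.
Substituting N2 = 245 - 0.779N1 into the first: N1(1 - 0.632·0.779) = 246 - 0.632·245.
So N1* = 91.2/0.508 = 180, and then N2* = 245 - 0.779·180 = 105.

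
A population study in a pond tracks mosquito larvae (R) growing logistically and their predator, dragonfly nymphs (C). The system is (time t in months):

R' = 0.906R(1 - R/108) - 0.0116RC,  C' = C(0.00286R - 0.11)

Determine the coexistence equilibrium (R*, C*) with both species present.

R* ≈ 38.5, C* ≈ 50.3

From dC/dt = 0 with C > 0: 0.00286R* = 0.11, so R* = 38.5.
Substitute into dR/dt = 0: 0.906(1 - 38.5/108) = 0.0116C*.
The bracket is 0.644, giving C* = 0.583/0.0116 = 50.3.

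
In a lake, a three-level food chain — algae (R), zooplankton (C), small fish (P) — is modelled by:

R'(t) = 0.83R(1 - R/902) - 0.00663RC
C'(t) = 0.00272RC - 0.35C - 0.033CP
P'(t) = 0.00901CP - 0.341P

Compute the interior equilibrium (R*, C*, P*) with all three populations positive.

From dP/dt = 0: 0.00901C* = 0.341, so C* = 37.8.
From dR/dt = 0: 0.83(1 - R*/902) = 0.00663·37.8, giving R* = 902·(1 - 0.302) = 629.
From dC/dt = 0: 0.00272·629 - 0.35 = 0.033P*, so P* = 1.36/0.033 = 41.3.

R* ≈ 629, C* ≈ 37.8, P* ≈ 41.3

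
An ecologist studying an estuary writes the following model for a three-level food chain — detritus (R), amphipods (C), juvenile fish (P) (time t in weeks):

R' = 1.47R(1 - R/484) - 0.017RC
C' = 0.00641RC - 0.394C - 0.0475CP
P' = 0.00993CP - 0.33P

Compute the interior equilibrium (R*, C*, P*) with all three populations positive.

R* ≈ 298, C* ≈ 33.2, P* ≈ 31.9

From dP/dt = 0: 0.00993C* = 0.33, so C* = 33.2.
From dR/dt = 0: 1.47(1 - R*/484) = 0.017·33.2, giving R* = 484·(1 - 0.384) = 298.
From dC/dt = 0: 0.00641·298 - 0.394 = 0.0475P*, so P* = 1.52/0.0475 = 31.9.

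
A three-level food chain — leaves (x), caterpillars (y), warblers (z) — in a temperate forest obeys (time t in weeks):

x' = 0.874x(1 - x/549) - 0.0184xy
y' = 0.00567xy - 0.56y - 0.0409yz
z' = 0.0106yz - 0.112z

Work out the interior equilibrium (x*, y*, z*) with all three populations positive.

x* ≈ 427, y* ≈ 10.6, z* ≈ 45.5

From dz/dt = 0: 0.0106y* = 0.112, so y* = 10.6.
From dx/dt = 0: 0.874(1 - x*/549) = 0.0184·10.6, giving x* = 549·(1 - 0.222) = 427.
From dy/dt = 0: 0.00567·427 - 0.56 = 0.0409z*, so z* = 1.86/0.0409 = 45.5.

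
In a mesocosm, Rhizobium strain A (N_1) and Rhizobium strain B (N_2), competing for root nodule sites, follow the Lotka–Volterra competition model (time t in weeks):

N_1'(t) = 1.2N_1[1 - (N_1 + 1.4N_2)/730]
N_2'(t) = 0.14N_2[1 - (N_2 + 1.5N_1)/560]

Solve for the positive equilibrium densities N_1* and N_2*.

Setting both brackets to zero gives the nullclines N_1 + 1.4N_2 = 730 and 1.5N_1 + N_2 = 560.
Substituting N_2 = 560 - 1.5N_1 into the first: N_1(1 - 1.4·1.5) = 730 - 1.4·560.
So N_1* = -54/-1.1 = 49.1, and then N_2* = 560 - 1.5·49.1 = 486.

N_1* ≈ 49.1, N_2* ≈ 486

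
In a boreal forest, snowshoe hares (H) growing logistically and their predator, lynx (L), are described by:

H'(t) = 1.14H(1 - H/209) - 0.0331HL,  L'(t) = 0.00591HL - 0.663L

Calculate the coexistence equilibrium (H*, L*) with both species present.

From dL/dt = 0 with L > 0: 0.00591H* = 0.663, so H* = 112.
Substitute into dH/dt = 0: 1.14(1 - 112/209) = 0.0331L*.
The bracket is 0.463, giving L* = 0.528/0.0331 = 16.

H* ≈ 112, L* ≈ 16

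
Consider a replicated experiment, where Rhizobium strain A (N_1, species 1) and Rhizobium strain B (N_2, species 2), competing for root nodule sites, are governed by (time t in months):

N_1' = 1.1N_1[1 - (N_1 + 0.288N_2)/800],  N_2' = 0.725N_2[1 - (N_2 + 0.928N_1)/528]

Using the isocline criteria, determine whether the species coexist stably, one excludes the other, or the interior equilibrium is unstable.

species 1 excludes species 2

Compare the nullcline intercepts: K1/α12 = 800/0.288 = 2780 > K2 = 528; K2/α21 = 528/0.928 = 569 < K1 = 800.
Since the inequalities point opposite ways, species 1 can invade but species 2 cannot.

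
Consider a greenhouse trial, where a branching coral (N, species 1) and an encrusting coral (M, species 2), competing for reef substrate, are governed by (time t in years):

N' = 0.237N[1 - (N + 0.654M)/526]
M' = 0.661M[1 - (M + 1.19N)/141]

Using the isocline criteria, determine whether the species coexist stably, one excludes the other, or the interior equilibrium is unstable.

Compare the nullcline intercepts: K1/α12 = 526/0.654 = 804 > K2 = 141; K2/α21 = 141/1.19 = 118 < K1 = 526.
Since the inequalities point opposite ways, species 1 can invade but species 2 cannot.

species 1 excludes species 2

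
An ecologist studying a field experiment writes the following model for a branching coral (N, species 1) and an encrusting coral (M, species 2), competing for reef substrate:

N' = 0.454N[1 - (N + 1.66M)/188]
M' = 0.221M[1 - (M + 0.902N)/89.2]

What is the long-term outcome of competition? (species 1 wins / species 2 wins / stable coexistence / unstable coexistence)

Compare the nullcline intercepts: K1/α12 = 188/1.66 = 113 > K2 = 89.2; K2/α21 = 89.2/0.902 = 98.9 < K1 = 188.
Since the inequalities point opposite ways, species 1 can invade but species 2 cannot.

species 1 excludes species 2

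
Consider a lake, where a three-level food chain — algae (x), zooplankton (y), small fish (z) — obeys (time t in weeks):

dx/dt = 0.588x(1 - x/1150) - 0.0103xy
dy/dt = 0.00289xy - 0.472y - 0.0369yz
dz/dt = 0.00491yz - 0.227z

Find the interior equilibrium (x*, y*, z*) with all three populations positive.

x* ≈ 219, y* ≈ 46.2, z* ≈ 4.34

From dz/dt = 0: 0.00491y* = 0.227, so y* = 46.2.
From dx/dt = 0: 0.588(1 - x*/1150) = 0.0103·46.2, giving x* = 1150·(1 - 0.81) = 219.
From dy/dt = 0: 0.00289·219 - 0.472 = 0.0369z*, so z* = 0.16/0.0369 = 4.34.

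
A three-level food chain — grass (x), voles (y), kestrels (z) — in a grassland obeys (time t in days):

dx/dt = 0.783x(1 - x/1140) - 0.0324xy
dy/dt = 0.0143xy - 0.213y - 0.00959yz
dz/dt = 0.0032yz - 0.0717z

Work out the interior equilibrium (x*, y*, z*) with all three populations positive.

x* ≈ 83, y* ≈ 22.4, z* ≈ 102

From dz/dt = 0: 0.0032y* = 0.0717, so y* = 22.4.
From dx/dt = 0: 0.783(1 - x*/1140) = 0.0324·22.4, giving x* = 1140·(1 - 0.927) = 83.
From dy/dt = 0: 0.0143·83 - 0.213 = 0.00959z*, so z* = 0.975/0.00959 = 102.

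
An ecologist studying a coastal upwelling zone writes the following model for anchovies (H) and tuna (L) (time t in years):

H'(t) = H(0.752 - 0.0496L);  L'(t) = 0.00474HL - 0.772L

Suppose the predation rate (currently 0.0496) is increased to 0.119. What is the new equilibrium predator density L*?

At the interior fixed point, setting dH/dt = 0 with H > 0 fixes L* = (prey growth rate)/(HL coefficient) — independent of the other coefficients.
With the change, L* = 0.752/0.119 = 6.32; it falls from 15.2.

L* ≈ 6.32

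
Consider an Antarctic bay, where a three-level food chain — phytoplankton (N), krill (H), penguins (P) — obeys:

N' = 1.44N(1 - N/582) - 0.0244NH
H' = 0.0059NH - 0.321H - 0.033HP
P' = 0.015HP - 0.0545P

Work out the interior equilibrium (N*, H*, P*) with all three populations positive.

From dP/dt = 0: 0.015H* = 0.0545, so H* = 3.63.
From dN/dt = 0: 1.44(1 - N*/582) = 0.0244·3.63, giving N* = 582·(1 - 0.0616) = 546.
From dH/dt = 0: 0.0059·546 - 0.321 = 0.033P*, so P* = 2.9/0.033 = 87.9.

N* ≈ 546, H* ≈ 3.63, P* ≈ 87.9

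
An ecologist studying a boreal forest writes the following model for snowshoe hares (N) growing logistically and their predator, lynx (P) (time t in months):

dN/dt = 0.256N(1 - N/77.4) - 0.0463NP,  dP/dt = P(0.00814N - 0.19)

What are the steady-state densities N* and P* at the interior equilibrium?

From dP/dt = 0 with P > 0: 0.00814N* = 0.19, so N* = 23.3.
Substitute into dN/dt = 0: 0.256(1 - 23.3/77.4) = 0.0463P*.
The bracket is 0.698, giving P* = 0.179/0.0463 = 3.86.

N* ≈ 23.3, P* ≈ 3.86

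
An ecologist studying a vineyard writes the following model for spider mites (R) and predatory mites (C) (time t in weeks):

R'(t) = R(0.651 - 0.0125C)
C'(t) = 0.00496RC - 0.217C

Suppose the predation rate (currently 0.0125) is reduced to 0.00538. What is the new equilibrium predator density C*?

At the interior fixed point, setting dR/dt = 0 with R > 0 fixes C* = (prey growth rate)/(RC coefficient) — independent of the other coefficients.
With the change, C* = 0.651/0.00538 = 121; it rises from 52.1.

C* ≈ 121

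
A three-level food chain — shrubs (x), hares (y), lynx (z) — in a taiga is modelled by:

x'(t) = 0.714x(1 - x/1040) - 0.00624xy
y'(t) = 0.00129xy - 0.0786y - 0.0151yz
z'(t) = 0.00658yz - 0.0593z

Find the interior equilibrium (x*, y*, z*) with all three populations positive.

From dz/dt = 0: 0.00658y* = 0.0593, so y* = 9.01.
From dx/dt = 0: 0.714(1 - x*/1040) = 0.00624·9.01, giving x* = 1040·(1 - 0.0788) = 958.
From dy/dt = 0: 0.00129·958 - 0.0786 = 0.0151z*, so z* = 1.16/0.0151 = 76.6.

x* ≈ 958, y* ≈ 9.01, z* ≈ 76.6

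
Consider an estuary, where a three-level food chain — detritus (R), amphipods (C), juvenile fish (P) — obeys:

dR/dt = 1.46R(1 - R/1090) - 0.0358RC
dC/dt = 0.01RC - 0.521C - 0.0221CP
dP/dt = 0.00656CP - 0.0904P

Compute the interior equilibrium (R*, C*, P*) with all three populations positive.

R* ≈ 722, C* ≈ 13.8, P* ≈ 303

From dP/dt = 0: 0.00656C* = 0.0904, so C* = 13.8.
From dR/dt = 0: 1.46(1 - R*/1090) = 0.0358·13.8, giving R* = 1090·(1 - 0.338) = 722.
From dC/dt = 0: 0.01·722 - 0.521 = 0.0221P*, so P* = 6.7/0.0221 = 303.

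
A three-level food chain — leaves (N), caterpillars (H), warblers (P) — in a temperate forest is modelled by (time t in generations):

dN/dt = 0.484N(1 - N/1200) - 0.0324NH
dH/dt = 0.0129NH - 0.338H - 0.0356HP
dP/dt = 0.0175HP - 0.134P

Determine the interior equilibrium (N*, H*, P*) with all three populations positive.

N* ≈ 585, H* ≈ 7.66, P* ≈ 202

From dP/dt = 0: 0.0175H* = 0.134, so H* = 7.66.
From dN/dt = 0: 0.484(1 - N*/1200) = 0.0324·7.66, giving N* = 1200·(1 - 0.513) = 585.
From dH/dt = 0: 0.0129·585 - 0.338 = 0.0356P*, so P* = 7.21/0.0356 = 202.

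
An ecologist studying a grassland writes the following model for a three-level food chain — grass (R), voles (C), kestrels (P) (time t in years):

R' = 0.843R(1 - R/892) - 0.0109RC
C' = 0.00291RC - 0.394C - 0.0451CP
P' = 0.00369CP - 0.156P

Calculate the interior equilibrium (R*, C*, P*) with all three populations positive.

From dP/dt = 0: 0.00369C* = 0.156, so C* = 42.3.
From dR/dt = 0: 0.843(1 - R*/892) = 0.0109·42.3, giving R* = 892·(1 - 0.547) = 404.
From dC/dt = 0: 0.00291·404 - 0.394 = 0.0451P*, so P* = 0.783/0.0451 = 17.4.

R* ≈ 404, C* ≈ 42.3, P* ≈ 17.4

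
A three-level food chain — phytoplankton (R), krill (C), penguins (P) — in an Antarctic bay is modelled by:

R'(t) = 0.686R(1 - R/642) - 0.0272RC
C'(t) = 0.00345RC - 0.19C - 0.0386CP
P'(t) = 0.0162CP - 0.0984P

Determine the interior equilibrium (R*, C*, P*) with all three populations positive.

R* ≈ 487, C* ≈ 6.07, P* ≈ 38.6

From dP/dt = 0: 0.0162C* = 0.0984, so C* = 6.07.
From dR/dt = 0: 0.686(1 - R*/642) = 0.0272·6.07, giving R* = 642·(1 - 0.241) = 487.
From dC/dt = 0: 0.00345·487 - 0.19 = 0.0386P*, so P* = 1.49/0.0386 = 38.6.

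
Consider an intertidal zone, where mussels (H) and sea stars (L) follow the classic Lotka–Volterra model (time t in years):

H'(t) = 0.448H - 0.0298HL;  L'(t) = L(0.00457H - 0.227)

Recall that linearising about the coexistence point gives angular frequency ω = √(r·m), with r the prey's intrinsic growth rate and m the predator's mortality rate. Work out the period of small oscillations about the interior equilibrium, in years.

T ≈ 19.7 years

Here r = 0.448 and m = 0.227, so r·m = 0.102.
ω = √0.102 = 0.319 per year, hence T = 2π/ω ≈ 19.7 years.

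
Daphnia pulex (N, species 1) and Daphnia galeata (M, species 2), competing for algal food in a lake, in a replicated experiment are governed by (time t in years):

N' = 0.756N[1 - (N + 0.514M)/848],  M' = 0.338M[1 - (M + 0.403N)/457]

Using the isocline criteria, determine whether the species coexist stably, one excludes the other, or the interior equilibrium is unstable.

stable coexistence

Compare the nullcline intercepts: K1/α12 = 848/0.514 = 1650 > K2 = 457; K2/α21 = 457/0.403 = 1130 > K1 = 848.
Since both inequalities hold, each species can invade when rare, so the interior equilibrium is stable.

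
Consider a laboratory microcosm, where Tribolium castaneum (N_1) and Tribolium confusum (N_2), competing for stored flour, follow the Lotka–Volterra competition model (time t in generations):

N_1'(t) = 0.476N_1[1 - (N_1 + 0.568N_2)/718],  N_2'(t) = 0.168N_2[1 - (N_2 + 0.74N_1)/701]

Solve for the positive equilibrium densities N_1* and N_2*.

N_1* ≈ 552, N_2* ≈ 293

Setting both brackets to zero gives the nullclines N_1 + 0.568N_2 = 718 and 0.74N_1 + N_2 = 701.
Substituting N_2 = 701 - 0.74N_1 into the first: N_1(1 - 0.568·0.74) = 718 - 0.568·701.
So N_1* = 320/0.58 = 552, and then N_2* = 701 - 0.74·552 = 293.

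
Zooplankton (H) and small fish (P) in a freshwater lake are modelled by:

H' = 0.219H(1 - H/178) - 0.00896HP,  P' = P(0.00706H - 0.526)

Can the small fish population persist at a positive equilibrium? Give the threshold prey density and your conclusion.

Threshold H = 74.5; K > 74.5, so yes, the predator persists.

The predator equation gives dP/dt > 0 only when H > 0.526/0.00706 = 74.5.
Without the predator, H → K = 178. Since 178 > 74.5, the predator can invade and persist.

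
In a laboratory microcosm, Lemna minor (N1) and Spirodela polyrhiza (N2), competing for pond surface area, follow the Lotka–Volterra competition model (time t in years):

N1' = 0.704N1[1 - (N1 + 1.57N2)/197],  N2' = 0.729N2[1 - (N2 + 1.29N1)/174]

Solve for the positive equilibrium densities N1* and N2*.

N1* ≈ 74.3, N2* ≈ 78.2

Setting both brackets to zero gives the nullclines N1 + 1.57N2 = 197 and 1.29N1 + N2 = 174.
Substituting N2 = 174 - 1.29N1 into the first: N1(1 - 1.57·1.29) = 197 - 1.57·174.
So N1* = -76.2/-1.03 = 74.3, and then N2* = 174 - 1.29·74.3 = 78.2.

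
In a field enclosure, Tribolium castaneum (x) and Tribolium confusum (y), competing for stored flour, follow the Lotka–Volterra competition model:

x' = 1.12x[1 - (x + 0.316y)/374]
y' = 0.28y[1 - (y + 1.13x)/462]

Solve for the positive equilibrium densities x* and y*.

x* ≈ 355, y* ≈ 61.3

Setting both brackets to zero gives the nullclines x + 0.316y = 374 and 1.13x + y = 462.
Substituting y = 462 - 1.13x into the first: x(1 - 0.316·1.13) = 374 - 0.316·462.
So x* = 228/0.643 = 355, and then y* = 462 - 1.13·355 = 61.3.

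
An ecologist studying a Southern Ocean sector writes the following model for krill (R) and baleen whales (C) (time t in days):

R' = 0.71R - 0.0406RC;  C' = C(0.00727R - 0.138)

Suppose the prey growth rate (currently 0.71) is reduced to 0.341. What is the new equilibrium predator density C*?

C* ≈ 8.4

At the interior fixed point, setting dR/dt = 0 with R > 0 fixes C* = (prey growth rate)/(RC coefficient) — independent of the other coefficients.
With the change, C* = 0.341/0.0406 = 8.4; it falls from 17.5.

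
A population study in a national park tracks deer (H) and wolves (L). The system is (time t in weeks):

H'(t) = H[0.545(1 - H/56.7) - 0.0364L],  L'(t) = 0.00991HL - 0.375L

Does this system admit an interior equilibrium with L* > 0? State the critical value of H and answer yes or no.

Threshold H = 37.8; K > 37.8, so yes, the predator persists.

The predator equation gives dL/dt > 0 only when H > 0.375/0.00991 = 37.8.
Without the predator, H → K = 56.7. Since 56.7 > 37.8, the predator can invade and persist.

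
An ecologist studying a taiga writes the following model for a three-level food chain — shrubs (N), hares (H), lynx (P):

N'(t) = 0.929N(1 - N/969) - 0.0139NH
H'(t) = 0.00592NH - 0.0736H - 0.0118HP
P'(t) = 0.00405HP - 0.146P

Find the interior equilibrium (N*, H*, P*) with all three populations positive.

N* ≈ 446, H* ≈ 36, P* ≈ 218

From dP/dt = 0: 0.00405H* = 0.146, so H* = 36.
From dN/dt = 0: 0.929(1 - N*/969) = 0.0139·36, giving N* = 969·(1 - 0.539) = 446.
From dH/dt = 0: 0.00592·446 - 0.0736 = 0.0118P*, so P* = 2.57/0.0118 = 218.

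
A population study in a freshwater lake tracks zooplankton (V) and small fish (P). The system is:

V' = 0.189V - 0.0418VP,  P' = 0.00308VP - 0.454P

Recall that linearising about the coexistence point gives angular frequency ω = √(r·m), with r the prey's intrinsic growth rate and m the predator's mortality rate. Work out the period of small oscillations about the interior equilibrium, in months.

Here r = 0.189 and m = 0.454, so r·m = 0.0858.
ω = √0.0858 = 0.293 per month, hence T = 2π/ω ≈ 21.4 months.

T ≈ 21.4 months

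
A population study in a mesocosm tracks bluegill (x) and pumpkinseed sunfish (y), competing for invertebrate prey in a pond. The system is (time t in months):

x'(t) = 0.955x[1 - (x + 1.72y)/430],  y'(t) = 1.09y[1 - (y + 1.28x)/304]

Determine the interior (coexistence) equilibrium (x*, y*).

x* ≈ 77.3, y* ≈ 205

Setting both brackets to zero gives the nullclines x + 1.72y = 430 and 1.28x + y = 304.
Substituting y = 304 - 1.28x into the first: x(1 - 1.72·1.28) = 430 - 1.72·304.
So x* = -92.9/-1.2 = 77.3, and then y* = 304 - 1.28·77.3 = 205.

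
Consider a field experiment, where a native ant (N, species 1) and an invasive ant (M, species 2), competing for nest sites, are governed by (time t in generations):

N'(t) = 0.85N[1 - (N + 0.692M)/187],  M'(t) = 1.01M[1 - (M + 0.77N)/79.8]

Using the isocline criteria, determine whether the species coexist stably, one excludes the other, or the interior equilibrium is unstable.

species 1 excludes species 2

Compare the nullcline intercepts: K1/α12 = 187/0.692 = 270 > K2 = 79.8; K2/α21 = 79.8/0.77 = 104 < K1 = 187.
Since the inequalities point opposite ways, species 1 can invade but species 2 cannot.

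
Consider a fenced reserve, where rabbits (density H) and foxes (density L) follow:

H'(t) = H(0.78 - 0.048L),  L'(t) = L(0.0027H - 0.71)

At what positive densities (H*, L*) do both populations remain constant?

H* ≈ 263, L* ≈ 16.2

Set dL/dt = 0 with L > 0: 0.0027H - 0.71 = 0, so H* = 0.71/0.0027 = 263.
Set dH/dt = 0 with H > 0: 0.78 - 0.048L = 0, so L* = 0.78/0.048 = 16.2.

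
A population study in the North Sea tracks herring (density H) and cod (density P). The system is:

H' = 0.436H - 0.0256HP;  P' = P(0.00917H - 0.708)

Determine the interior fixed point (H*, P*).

Set dP/dt = 0 with P > 0: 0.00917H - 0.708 = 0, so H* = 0.708/0.00917 = 77.2.
Set dH/dt = 0 with H > 0: 0.436 - 0.0256P = 0, so P* = 0.436/0.0256 = 17.

H* ≈ 77.2, P* ≈ 17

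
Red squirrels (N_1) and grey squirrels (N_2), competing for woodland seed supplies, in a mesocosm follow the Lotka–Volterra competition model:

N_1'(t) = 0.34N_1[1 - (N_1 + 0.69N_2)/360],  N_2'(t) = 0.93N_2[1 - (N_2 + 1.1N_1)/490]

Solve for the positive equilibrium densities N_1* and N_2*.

Setting both brackets to zero gives the nullclines N_1 + 0.69N_2 = 360 and 1.1N_1 + N_2 = 490.
Substituting N_2 = 490 - 1.1N_1 into the first: N_1(1 - 0.69·1.1) = 360 - 0.69·490.
So N_1* = 21.9/0.241 = 90.9, and then N_2* = 490 - 1.1·90.9 = 390.

N_1* ≈ 90.9, N_2* ≈ 390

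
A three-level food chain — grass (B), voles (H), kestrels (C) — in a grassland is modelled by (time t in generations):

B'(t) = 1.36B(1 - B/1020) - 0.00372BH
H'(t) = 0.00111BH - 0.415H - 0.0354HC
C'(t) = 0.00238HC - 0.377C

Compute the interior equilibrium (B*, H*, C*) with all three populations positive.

From dC/dt = 0: 0.00238H* = 0.377, so H* = 158.
From dB/dt = 0: 1.36(1 - B*/1020) = 0.00372·158, giving B* = 1020·(1 - 0.433) = 578.
From dH/dt = 0: 0.00111·578 - 0.415 = 0.0354C*, so C* = 0.227/0.0354 = 6.4.

B* ≈ 578, H* ≈ 158, C* ≈ 6.4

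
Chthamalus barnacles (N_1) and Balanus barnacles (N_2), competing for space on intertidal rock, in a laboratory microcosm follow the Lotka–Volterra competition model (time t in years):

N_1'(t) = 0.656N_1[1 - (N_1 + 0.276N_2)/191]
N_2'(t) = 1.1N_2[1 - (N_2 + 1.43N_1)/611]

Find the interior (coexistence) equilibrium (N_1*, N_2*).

Setting both brackets to zero gives the nullclines N_1 + 0.276N_2 = 191 and 1.43N_1 + N_2 = 611.
Substituting N_2 = 611 - 1.43N_1 into the first: N_1(1 - 0.276·1.43) = 191 - 0.276·611.
So N_1* = 22.4/0.605 = 36.9, and then N_2* = 611 - 1.43·36.9 = 558.

N_1* ≈ 36.9, N_2* ≈ 558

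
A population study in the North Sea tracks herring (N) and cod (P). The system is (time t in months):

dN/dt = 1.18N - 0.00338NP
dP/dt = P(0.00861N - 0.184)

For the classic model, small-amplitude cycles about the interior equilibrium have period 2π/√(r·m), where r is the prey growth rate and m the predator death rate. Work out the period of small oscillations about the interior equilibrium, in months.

T ≈ 13.5 months

Here r = 1.18 and m = 0.184, so r·m = 0.217.
ω = √0.217 = 0.466 per month, hence T = 2π/ω ≈ 13.5 months.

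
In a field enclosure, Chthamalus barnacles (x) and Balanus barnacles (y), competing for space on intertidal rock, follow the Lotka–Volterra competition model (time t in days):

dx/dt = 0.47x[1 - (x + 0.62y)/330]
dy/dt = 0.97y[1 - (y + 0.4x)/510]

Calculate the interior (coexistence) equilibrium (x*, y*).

x* ≈ 18.4, y* ≈ 503

Setting both brackets to zero gives the nullclines x + 0.62y = 330 and 0.4x + y = 510.
Substituting y = 510 - 0.4x into the first: x(1 - 0.62·0.4) = 330 - 0.62·510.
So x* = 13.8/0.752 = 18.4, and then y* = 510 - 0.4·18.4 = 503.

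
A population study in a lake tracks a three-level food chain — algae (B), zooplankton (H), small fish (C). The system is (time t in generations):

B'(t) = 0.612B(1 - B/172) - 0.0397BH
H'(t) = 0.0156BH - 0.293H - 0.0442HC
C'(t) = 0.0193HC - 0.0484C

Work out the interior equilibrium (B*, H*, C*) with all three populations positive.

B* ≈ 144, H* ≈ 2.51, C* ≈ 44.2

From dC/dt = 0: 0.0193H* = 0.0484, so H* = 2.51.
From dB/dt = 0: 0.612(1 - B*/172) = 0.0397·2.51, giving B* = 172·(1 - 0.163) = 144.
From dH/dt = 0: 0.0156·144 - 0.293 = 0.0442C*, so C* = 1.95/0.0442 = 44.2.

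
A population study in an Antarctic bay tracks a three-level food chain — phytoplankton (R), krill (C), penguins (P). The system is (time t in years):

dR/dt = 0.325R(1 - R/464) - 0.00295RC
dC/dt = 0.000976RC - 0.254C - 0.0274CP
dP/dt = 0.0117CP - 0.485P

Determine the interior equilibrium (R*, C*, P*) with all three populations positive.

From dP/dt = 0: 0.0117C* = 0.485, so C* = 41.5.
From dR/dt = 0: 0.325(1 - R*/464) = 0.00295·41.5, giving R* = 464·(1 - 0.376) = 289.
From dC/dt = 0: 0.000976·289 - 0.254 = 0.0274P*, so P* = 0.0285/0.0274 = 1.04.

R* ≈ 289, C* ≈ 41.5, P* ≈ 1.04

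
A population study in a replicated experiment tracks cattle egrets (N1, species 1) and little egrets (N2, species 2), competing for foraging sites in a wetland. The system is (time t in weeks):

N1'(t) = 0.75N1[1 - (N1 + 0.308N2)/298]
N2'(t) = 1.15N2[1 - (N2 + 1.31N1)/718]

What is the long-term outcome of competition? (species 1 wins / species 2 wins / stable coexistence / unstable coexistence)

Compare the nullcline intercepts: K1/α12 = 298/0.308 = 968 > K2 = 718; K2/α21 = 718/1.31 = 548 > K1 = 298.
Since both inequalities hold, each species can invade when rare, so the interior equilibrium is stable.

stable coexistence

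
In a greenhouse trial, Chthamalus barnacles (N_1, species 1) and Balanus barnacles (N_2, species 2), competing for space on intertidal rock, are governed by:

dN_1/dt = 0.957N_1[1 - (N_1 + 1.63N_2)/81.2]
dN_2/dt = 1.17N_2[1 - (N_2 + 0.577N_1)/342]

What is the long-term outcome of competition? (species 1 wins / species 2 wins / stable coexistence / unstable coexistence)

Compare the nullcline intercepts: K1/α12 = 81.2/1.63 = 49.8 < K2 = 342; K2/α21 = 342/0.577 = 593 > K1 = 81.2.
Since the inequalities point opposite ways, species 2 can invade but species 1 cannot.

species 2 excludes species 1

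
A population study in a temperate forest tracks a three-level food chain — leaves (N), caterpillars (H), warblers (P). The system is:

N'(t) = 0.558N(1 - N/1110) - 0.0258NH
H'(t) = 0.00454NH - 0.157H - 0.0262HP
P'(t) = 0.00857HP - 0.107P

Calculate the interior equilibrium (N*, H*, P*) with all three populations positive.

N* ≈ 469, H* ≈ 12.5, P* ≈ 75.3

From dP/dt = 0: 0.00857H* = 0.107, so H* = 12.5.
From dN/dt = 0: 0.558(1 - N*/1110) = 0.0258·12.5, giving N* = 1110·(1 - 0.577) = 469.
From dH/dt = 0: 0.00454·469 - 0.157 = 0.0262P*, so P* = 1.97/0.0262 = 75.3.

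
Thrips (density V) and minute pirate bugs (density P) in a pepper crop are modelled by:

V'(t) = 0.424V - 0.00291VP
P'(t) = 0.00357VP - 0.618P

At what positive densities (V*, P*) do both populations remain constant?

V* ≈ 173, P* ≈ 146

Set dP/dt = 0 with P > 0: 0.00357V - 0.618 = 0, so V* = 0.618/0.00357 = 173.
Set dV/dt = 0 with V > 0: 0.424 - 0.00291P = 0, so P* = 0.424/0.00291 = 146.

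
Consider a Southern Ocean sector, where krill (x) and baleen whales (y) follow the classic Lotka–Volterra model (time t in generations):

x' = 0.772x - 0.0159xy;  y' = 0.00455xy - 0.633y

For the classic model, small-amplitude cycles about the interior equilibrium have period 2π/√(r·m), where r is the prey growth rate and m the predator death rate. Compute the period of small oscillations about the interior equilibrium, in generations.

T ≈ 8.99 generations

Here r = 0.772 and m = 0.633, so r·m = 0.489.
ω = √0.489 = 0.699 per generation, hence T = 2π/ω ≈ 8.99 generations.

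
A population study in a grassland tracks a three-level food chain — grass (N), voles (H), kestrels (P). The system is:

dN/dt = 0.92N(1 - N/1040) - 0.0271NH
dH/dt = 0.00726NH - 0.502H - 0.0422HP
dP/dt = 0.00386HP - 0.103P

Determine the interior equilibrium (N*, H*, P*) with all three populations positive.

From dP/dt = 0: 0.00386H* = 0.103, so H* = 26.7.
From dN/dt = 0: 0.92(1 - N*/1040) = 0.0271·26.7, giving N* = 1040·(1 - 0.786) = 223.
From dH/dt = 0: 0.00726·223 - 0.502 = 0.0422P*, so P* = 1.11/0.0422 = 26.4.

N* ≈ 223, H* ≈ 26.7, P* ≈ 26.4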